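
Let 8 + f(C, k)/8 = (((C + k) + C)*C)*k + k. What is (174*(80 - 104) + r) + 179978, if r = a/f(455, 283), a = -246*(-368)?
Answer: 2250513481763/12801410 ≈ 1.7580e+5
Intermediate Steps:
a = 90528
f(C, k) = -64 + 8*k + 8*C*k*(k + 2*C) (f(C, k) = -64 + 8*((((C + k) + C)*C)*k + k) = -64 + 8*(((k + 2*C)*C)*k + k) = -64 + 8*((C*(k + 2*C))*k + k) = -64 + 8*(C*k*(k + 2*C) + k) = -64 + 8*(k + C*k*(k + 2*C)) = -64 + (8*k + 8*C*k*(k + 2*C)) = -64 + 8*k + 8*C*k*(k + 2*C))
r = 943/12801410 (r = 90528/(-64 + 8*283 + 8*455*283**2 + 16*283*455**2) = 90528/(-64 + 2264 + 8*455*80089 + 16*283*207025) = 90528/(-64 + 2264 + 291523960 + 937409200) = 90528/1228935360 = 90528*(1/1228935360) = 943/12801410 ≈ 7.3664e-5)
(174*(80 - 104) + r) + 179978 = (174*(80 - 104) + 943/12801410) + 179978 = (174*(-24) + 943/12801410) + 179978 = (-4176 + 943/12801410) + 179978 = -53458687217/12801410 + 179978 = 2250513481763/12801410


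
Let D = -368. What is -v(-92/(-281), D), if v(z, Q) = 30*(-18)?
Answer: 540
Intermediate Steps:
v(z, Q) = -540
-v(-92/(-281), D) = -1*(-540) = 540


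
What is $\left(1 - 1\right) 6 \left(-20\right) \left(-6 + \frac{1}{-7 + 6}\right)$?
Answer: $0$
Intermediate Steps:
$\left(1 - 1\right) 6 \left(-20\right) \left(-6 + \frac{1}{-7 + 6}\right) = 0 \cdot 6 \left(-20\right) \left(-6 + \frac{1}{-1}\right) = 0 \left(-20\right) \left(-6 - 1\right) = 0 \left(-7\right) = 0$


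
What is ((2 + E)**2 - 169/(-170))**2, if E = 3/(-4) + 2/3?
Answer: 3264179689/149817600 ≈ 21.788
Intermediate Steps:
E = -1/12 (E = 3*(-1/4) + 2*(1/3) = -3/4 + 2/3 = -1/12 ≈ -0.083333)
((2 + E)**2 - 169/(-170))**2 = ((2 - 1/12)**2 - 169/(-170))**2 = ((23/12)**2 - 169*(-1/170))**2 = (529/144 + 169/170)**2 = (57133/12240)**2 = 3264179689/149817600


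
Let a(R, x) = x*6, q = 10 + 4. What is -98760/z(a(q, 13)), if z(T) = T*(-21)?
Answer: 16460/273 ≈ 60.293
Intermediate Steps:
q = 14
a(R, x) = 6*x
z(T) = -21*T
-98760/z(a(q, 13)) = -98760/((-126*13)) = -98760/((-21*78)) = -98760/(-1638) = -98760*(-1/1638) = 16460/273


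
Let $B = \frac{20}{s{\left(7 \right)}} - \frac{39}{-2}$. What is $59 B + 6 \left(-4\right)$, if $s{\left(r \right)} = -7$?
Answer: $\frac{13411}{14} \approx 957.93$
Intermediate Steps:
$B = \frac{233}{14}$ ($B = \frac{20}{-7} - \frac{39}{-2} = 20 \left(- \frac{1}{7}\right) - - \frac{39}{2} = - \frac{20}{7} + \frac{39}{2} = \frac{233}{14} \approx 16.643$)
$59 B + 6 \left(-4\right) = 59 \cdot \frac{233}{14} + 6 \left(-4\right) = \frac{13747}{14} - 24 = \frac{13411}{14}$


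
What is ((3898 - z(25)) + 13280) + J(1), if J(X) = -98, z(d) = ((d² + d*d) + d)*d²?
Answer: -779795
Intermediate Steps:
z(d) = d²*(d + 2*d²) (z(d) = ((d² + d²) + d)*d² = (2*d² + d)*d² = (d + 2*d²)*d² = d²*(d + 2*d²))
((3898 - z(25)) + 13280) + J(1) = ((3898 - 25³*(1 + 2*25)) + 13280) - 98 = ((3898 - 15625*(1 + 50)) + 13280) - 98 = ((3898 - 15625*51) + 13280) - 98 = ((3898 - 1*796875) + 13280) - 98 = ((3898 - 796875) + 13280) - 98 = (-792977 + 13280) - 98 = -779697 - 98 = -779795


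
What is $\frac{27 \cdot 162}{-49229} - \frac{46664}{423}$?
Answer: $- \frac{2299072258}{20823867} \approx -110.41$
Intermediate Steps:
$\frac{27 \cdot 162}{-49229} - \frac{46664}{423} = 4374 \left(- \frac{1}{49229}\right) - \frac{46664}{423} = - \frac{4374}{49229} - \frac{46664}{423} = - \frac{2299072258}{20823867}$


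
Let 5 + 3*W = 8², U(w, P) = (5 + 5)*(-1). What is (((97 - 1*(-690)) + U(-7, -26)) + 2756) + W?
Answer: 10658/3 ≈ 3552.7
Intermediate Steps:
U(w, P) = -10 (U(w, P) = 10*(-1) = -10)
W = 59/3 (W = -5/3 + (⅓)*8² = -5/3 + (⅓)*64 = -5/3 + 64/3 = 59/3 ≈ 19.667)
(((97 - 1*(-690)) + U(-7, -26)) + 2756) + W = (((97 - 1*(-690)) - 10) + 2756) + 59/3 = (((97 + 690) - 10) + 2756) + 59/3 = ((787 - 10) + 2756) + 59/3 = (777 + 2756) + 59/3 = 3533 + 59/3 = 10658/3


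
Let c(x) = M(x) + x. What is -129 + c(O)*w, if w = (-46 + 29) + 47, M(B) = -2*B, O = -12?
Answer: 231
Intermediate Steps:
w = 30 (w = -17 + 47 = 30)
c(x) = -x (c(x) = -2*x + x = -x)
-129 + c(O)*w = -129 - 1*(-12)*30 = -129 + 12*30 = -129 + 360 = 231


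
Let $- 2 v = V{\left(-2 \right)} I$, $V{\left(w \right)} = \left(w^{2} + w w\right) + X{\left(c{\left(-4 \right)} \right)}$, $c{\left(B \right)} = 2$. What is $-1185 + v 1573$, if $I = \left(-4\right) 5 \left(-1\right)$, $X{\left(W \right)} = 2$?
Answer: $-158485$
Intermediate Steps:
$I = 20$ ($I = \left(-20\right) \left(-1\right) = 20$)
$V{\left(w \right)} = 2 + 2 w^{2}$ ($V{\left(w \right)} = \left(w^{2} + w w\right) + 2 = \left(w^{2} + w^{2}\right) + 2 = 2 w^{2} + 2 = 2 + 2 w^{2}$)
$v = -100$ ($v = - \frac{\left(2 + 2 \left(-2\right)^{2}\right) 20}{2} = - \frac{\left(2 + 2 \cdot 4\right) 20}{2} = - \frac{\left(2 + 8\right) 20}{2} = - \frac{10 \cdot 20}{2} = \left(- \frac{1}{2}\right) 200 = -100$)
$-1185 + v 1573 = -1185 - 157300 = -158485$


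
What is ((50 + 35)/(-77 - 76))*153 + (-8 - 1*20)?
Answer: -113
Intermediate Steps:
((50 + 35)/(-77 - 76))*153 + (-8 - 1*20) = (85/(-153))*153 + (-8 - 20) = (85*(-1/153))*153 - 28 = -5/9*153 - 28 = -85 - 28 = -113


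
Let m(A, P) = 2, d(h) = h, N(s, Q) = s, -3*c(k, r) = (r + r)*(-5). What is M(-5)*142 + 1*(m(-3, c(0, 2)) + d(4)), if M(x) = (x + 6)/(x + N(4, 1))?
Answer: -136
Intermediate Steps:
c(k, r) = 10*r/3 (c(k, r) = -(r + r)*(-5)/3 = -2*r*(-5)/3 = -(-10)*r/3 = 10*r/3)
M(x) = (6 + x)/(4 + x) (M(x) = (x + 6)/(x + 4) = (6 + x)/(4 + x))
M(-5)*142 + 1*(m(-3, c(0, 2)) + d(4)) = ((6 - 5)/(4 - 5))*142 + 1*(2 + 4) = (1/(-1))*142 + 1*6 = -1*1*142 + 6 = -1*142 + 6 = -142 + 6 = -136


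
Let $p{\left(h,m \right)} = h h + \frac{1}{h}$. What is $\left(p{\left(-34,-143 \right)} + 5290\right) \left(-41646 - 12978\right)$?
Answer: $- \frac{5985779856}{17} \approx -3.521 \cdot 10^{8}$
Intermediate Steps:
$p{\left(h,m \right)} = \frac{1}{h} + h^{2}$ ($p{\left(h,m \right)} = h^{2} + \frac{1}{h} = \frac{1}{h} + h^{2}$)
$\left(p{\left(-34,-143 \right)} + 5290\right) \left(-41646 - 12978\right) = \left(\frac{1 + \left(-34\right)^{3}}{-34} + 5290\right) \left(-41646 - 12978\right) = \left(- \frac{1 - 39304}{34} + 5290\right) \left(-54624\right) = \left(\left(- \frac{1}{34}\right) \left(-39303\right) + 5290\right) \left(-54624\right) = \left(\frac{39303}{34} + 5290\right) \left(-54624\right) = \frac{219163}{34} \left(-54624\right) = - \frac{5985779856}{17}$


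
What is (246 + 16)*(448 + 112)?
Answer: 146720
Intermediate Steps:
(246 + 16)*(448 + 112) = 262*560 = 146720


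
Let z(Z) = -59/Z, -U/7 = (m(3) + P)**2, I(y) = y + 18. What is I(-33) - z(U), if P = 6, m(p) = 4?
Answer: -10559/700 ≈ -15.084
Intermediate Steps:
I(y) = 18 + y
U = -700 (U = -7*(4 + 6)**2 = -7*10**2 = -7*100 = -700)
I(-33) - z(U) = (18 - 33) - (-59)/(-700) = -15 - (-59)*(-1)/700 = -15 - 1*59/700 = -15 - 59/700 = -10559/700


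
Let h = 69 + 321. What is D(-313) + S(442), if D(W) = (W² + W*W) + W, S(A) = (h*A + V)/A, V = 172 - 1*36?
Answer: 2548199/13 ≈ 1.9602e+5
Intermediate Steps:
h = 390
V = 136 (V = 172 - 36 = 136)
S(A) = (136 + 390*A)/A (S(A) = (390*A + 136)/A = (136 + 390*A)/A)
D(W) = W + 2*W² (D(W) = (W² + W²) + W = 2*W² + W = W + 2*W²)
D(-313) + S(442) = -313*(1 + 2*(-313)) + (390 + 136/442) = -313*(1 - 626) + (390 + 136*(1/442)) = -313*(-625) + (390 + 4/13) = 195625 + 5074/13 = 2548199/13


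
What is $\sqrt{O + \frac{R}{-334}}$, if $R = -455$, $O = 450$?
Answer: $\frac{\sqrt{50352170}}{334} \approx 21.245$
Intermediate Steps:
$\sqrt{O + \frac{R}{-334}} = \sqrt{450 - \frac{455}{-334}} = \sqrt{450 - - \frac{455}{334}} = \sqrt{450 + \frac{455}{334}} = \sqrt{\frac{150755}{334}} = \frac{\sqrt{50352170}}{334}$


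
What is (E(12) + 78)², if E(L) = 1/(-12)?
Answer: 874225/144 ≈ 6071.0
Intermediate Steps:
E(L) = -1/12
(E(12) + 78)² = (-1/12 + 78)² = (935/12)² = 874225/144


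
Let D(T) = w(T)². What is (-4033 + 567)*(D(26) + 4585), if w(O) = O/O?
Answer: -15895076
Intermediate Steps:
w(O) = 1
D(T) = 1 (D(T) = 1² = 1)
(-4033 + 567)*(D(26) + 4585) = (-4033 + 567)*(1 + 4585) = -3466*4586 = -15895076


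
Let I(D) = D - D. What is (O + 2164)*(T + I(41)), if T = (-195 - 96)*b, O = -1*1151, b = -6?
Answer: 1768698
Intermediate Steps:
I(D) = 0
O = -1151
T = 1746 (T = (-195 - 96)*(-6) = -291*(-6) = 1746)
(O + 2164)*(T + I(41)) = (-1151 + 2164)*(1746 + 0) = 1013*1746 = 1768698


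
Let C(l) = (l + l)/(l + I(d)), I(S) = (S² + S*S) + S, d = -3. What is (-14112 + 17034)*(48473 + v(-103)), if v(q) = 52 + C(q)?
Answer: 3119531583/22 ≈ 1.4180e+8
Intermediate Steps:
I(S) = S + 2*S² (I(S) = (S² + S²) + S = 2*S² + S = S + 2*S²)
C(l) = 2*l/(15 + l) (C(l) = (l + l)/(l - 3*(1 + 2*(-3))) = (2*l)/(l - 3*(1 - 6)) = (2*l)/(l - 3*(-5)) = (2*l)/(l + 15) = (2*l)/(15 + l) = 2*l/(15 + l))
v(q) = 52 + 2*q/(15 + q)
(-14112 + 17034)*(48473 + v(-103)) = (-14112 + 17034)*(48473 + 6*(130 + 9*(-103))/(15 - 103)) = 2922*(48473 + 6*(130 - 927)/(-88)) = 2922*(48473 + 6*(-1/88)*(-797)) = 2922*(48473 + 2391/44) = 2922*(2135203/44) = 3119531583/22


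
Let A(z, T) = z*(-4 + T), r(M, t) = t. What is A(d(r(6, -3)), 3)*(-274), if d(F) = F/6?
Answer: -137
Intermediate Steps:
d(F) = F/6 (d(F) = F*(⅙) = F/6)
A(d(r(6, -3)), 3)*(-274) = (((⅙)*(-3))*(-4 + 3))*(-274) = -½*(-1)*(-274) = (½)*(-274) = -137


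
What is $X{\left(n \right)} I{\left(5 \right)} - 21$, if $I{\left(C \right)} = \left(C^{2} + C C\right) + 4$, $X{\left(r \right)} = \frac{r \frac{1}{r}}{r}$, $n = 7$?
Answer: $- \frac{93}{7} \approx -13.286$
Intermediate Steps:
$X{\left(r \right)} = \frac{1}{r}$ ($X{\left(r \right)} = 1 \frac{1}{r} = \frac{1}{r}$)
$I{\left(C \right)} = 4 + 2 C^{2}$ ($I{\left(C \right)} = \left(C^{2} + C^{2}\right) + 4 = 2 C^{2} + 4 = 4 + 2 C^{2}$)
$X{\left(n \right)} I{\left(5 \right)} - 21 = \frac{4 + 2 \cdot 5^{2}}{7} - 21 = \frac{4 + 2 \cdot 25}{7} - 21 = \frac{4 + 50}{7} - 21 = \frac{1}{7} \cdot 54 - 21 = \frac{54}{7} - 21 = - \frac{93}{7}$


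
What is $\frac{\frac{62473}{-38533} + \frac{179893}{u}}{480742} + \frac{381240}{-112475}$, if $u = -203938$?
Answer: $- \frac{3740946030848090137}{1103667659237338580} \approx -3.3896$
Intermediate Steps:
$\frac{\frac{62473}{-38533} + \frac{179893}{u}}{480742} + \frac{381240}{-112475} = \frac{\frac{62473}{-38533} + \frac{179893}{-203938}}{480742} + \frac{381240}{-112475} = \left(62473 \left(- \frac{1}{38533}\right) + 179893 \left(- \frac{1}{203938}\right)\right) \frac{1}{480742} + 381240 \left(- \frac{1}{112475}\right) = \left(- \frac{62473}{38533} - \frac{25699}{29134}\right) \frac{1}{480742} - \frac{76248}{22495} = \left(- \frac{2810347949}{1122620422}\right) \frac{1}{480742} - \frac{76248}{22495} = - \frac{2810347949}{539690786913124} - \frac{76248}{22495} = - \frac{3740946030848090137}{1103667659237338580}$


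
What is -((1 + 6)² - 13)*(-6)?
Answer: 216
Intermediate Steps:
-((1 + 6)² - 13)*(-6) = -(7² - 13)*(-6) = -(49 - 13)*(-6) = -1*36*(-6) = -36*(-6) = 216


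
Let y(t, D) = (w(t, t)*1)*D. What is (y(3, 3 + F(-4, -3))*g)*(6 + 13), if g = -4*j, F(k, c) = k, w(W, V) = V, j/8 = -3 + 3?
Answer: 0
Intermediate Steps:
j = 0 (j = 8*(-3 + 3) = 8*0 = 0)
g = 0 (g = -4*0 = 0)
y(t, D) = D*t (y(t, D) = (t*1)*D = t*D = D*t)
(y(3, 3 + F(-4, -3))*g)*(6 + 13) = (((3 - 4)*3)*0)*(6 + 13) = (-1*3*0)*19 = -3*0*19 = 0*19 = 0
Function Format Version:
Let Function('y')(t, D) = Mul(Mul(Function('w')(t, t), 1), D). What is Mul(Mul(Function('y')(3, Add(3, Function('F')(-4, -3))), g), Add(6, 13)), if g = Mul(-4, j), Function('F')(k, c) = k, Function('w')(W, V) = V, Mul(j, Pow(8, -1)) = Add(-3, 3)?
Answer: 0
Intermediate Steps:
j = 0 (j = Mul(8, Add(-3, 3)) = Mul(8, 0) = 0)
g = 0 (g = Mul(-4, 0) = 0)
Function('y')(t, D) = Mul(D, t) (Function('y')(t, D) = Mul(Mul(t, 1), D) = Mul(t, D) = Mul(D, t))
Mul(Mul(Function('y')(3, Add(3, Function('F')(-4, -3))), g), Add(6, 13)) = Mul(Mul(Mul(Add(3, -4), 3), 0), Add(6, 13)) = Mul(Mul(Mul(-1, 3), 0), 19) = Mul(Mul(-3, 0), 19) = Mul(0, 19) = 0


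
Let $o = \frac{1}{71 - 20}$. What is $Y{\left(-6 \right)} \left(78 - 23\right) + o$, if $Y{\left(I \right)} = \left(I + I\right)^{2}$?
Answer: $\frac{403921}{51} \approx 7920.0$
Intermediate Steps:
$o = \frac{1}{51} \approx 0.019608$
$Y{\left(I \right)} = 4 I^{2}$ ($Y{\left(I \right)} = \left(2 I\right)^{2} = 4 I^{2}$)
$Y{\left(-6 \right)} \left(78 - 23\right) + o = 4 \left(-6\right)^{2} \left(78 - 23\right) + \frac{1}{51} = 4 \cdot 36 \left(78 - 23\right) + \frac{1}{51} = 144 \cdot 55 + \frac{1}{51} = 7920 + \frac{1}{51} = \frac{403921}{51}$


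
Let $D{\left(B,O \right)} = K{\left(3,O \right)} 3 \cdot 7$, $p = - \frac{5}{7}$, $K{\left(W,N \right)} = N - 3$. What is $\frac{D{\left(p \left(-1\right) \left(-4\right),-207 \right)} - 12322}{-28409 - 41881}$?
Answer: $\frac{8366}{35145} \approx 0.23804$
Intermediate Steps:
$K{\left(W,N \right)} = -3 + N$
$p = - \frac{5}{7}$ ($p = \left(-5\right) \frac{1}{7} = - \frac{5}{7} \approx -0.71429$)
$D{\left(B,O \right)} = -63 + 21 O$ ($D{\left(B,O \right)} = \left(-3 + O\right) 3 \cdot 7 = \left(-9 + 3 O\right) 7 = -63 + 21 O$)
$\frac{D{\left(p \left(-1\right) \left(-4\right),-207 \right)} - 12322}{-28409 - 41881} = \frac{\left(-63 + 21 \left(-207\right)\right) - 12322}{-28409 - 41881} = \frac{\left(-63 - 4347\right) - 12322}{-70290} = \left(-4410 - 12322\right) \left(- \frac{1}{70290}\right) = \left(-16732\right) \left(- \frac{1}{70290}\right) = \frac{8366}{35145}$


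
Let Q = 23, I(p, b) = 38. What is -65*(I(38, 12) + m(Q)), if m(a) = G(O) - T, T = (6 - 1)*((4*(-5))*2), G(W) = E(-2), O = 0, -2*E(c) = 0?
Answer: -15470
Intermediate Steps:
E(c) = 0 (E(c) = -½*0 = 0)
G(W) = 0
T = -200 (T = 5*(-20*2) = 5*(-40) = -200)
m(a) = 200 (m(a) = 0 - 1*(-200) = 0 + 200 = 200)
-65*(I(38, 12) + m(Q)) = -65*(38 + 200) = -65*238 = -15470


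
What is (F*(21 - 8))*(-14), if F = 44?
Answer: -8008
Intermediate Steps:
(F*(21 - 8))*(-14) = (44*(21 - 8))*(-14) = (44*13)*(-14) = 572*(-14) = -8008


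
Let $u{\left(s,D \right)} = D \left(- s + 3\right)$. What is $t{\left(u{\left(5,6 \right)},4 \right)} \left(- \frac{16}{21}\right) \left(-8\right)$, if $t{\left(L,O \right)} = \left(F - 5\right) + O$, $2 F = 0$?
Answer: $- \frac{128}{21} \approx -6.0952$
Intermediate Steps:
$F = 0$ ($F = \frac{1}{2} \cdot 0 = 0$)
$u{\left(s,D \right)} = D \left(3 - s\right)$
$t{\left(L,O \right)} = -5 + O$ ($t{\left(L,O \right)} = \left(0 - 5\right) + O = -5 + O$)
$t{\left(u{\left(5,6 \right)},4 \right)} \left(- \frac{16}{21}\right) \left(-8\right) = \left(-5 + 4\right) \left(- \frac{16}{21}\right) \left(-8\right) = - \frac{-16}{21} \left(-8\right) = \left(-1\right) \left(- \frac{16}{21}\right) \left(-8\right) = \frac{16}{21} \left(-8\right) = - \frac{128}{21}$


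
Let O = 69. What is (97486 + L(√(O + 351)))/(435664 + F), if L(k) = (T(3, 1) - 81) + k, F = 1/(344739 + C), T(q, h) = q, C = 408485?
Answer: 73370043392/328152580737 + 1506448*√105/328152580737 ≈ 0.22363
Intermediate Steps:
F = 1/753224 (F = 1/(344739 + 408485) = 1/753224 ≈ 1.3276e-6)
L(k) = -78 + k (L(k) = (3 - 81) + k = -78 + k)
(97486 + L(√(O + 351)))/(435664 + F) = (97486 + (-78 + √(69 + 351)))/(435664 + 1/753224) = (97486 + (-78 + √420))/(328152580737/753224) = (97486 + (-78 + 2*√105))*(753224/328152580737) = (97408 + 2*√105)*(753224/328152580737) = 73370043392/328152580737 + 1506448*√105/328152580737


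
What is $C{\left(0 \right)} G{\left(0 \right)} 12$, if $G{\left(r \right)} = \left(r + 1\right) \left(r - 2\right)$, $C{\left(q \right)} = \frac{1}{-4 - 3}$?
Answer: $\frac{24}{7} \approx 3.4286$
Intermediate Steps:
$C{\left(q \right)} = - \frac{1}{7}$ ($C{\left(q \right)} = \frac{1}{-7} = - \frac{1}{7}$)
$G{\left(r \right)} = \left(1 + r\right) \left(-2 + r\right)$
$C{\left(0 \right)} G{\left(0 \right)} 12 = - \frac{-2 + 0^{2} - 0}{7} \cdot 12 = - \frac{-2 + 0 + 0}{7} \cdot 12 = \left(- \frac{1}{7}\right) \left(-2\right) 12 = \frac{2}{7} \cdot 12 = \frac{24}{7}$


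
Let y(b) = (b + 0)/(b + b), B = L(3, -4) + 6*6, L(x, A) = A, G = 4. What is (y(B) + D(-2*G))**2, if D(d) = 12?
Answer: 625/4 ≈ 156.25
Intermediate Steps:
B = 32 (B = -4 + 6*6 = -4 + 36 = 32)
y(b) = 1/2 (y(b) = b/((2*b)) = b*(1/(2*b)) = 1/2)
(y(B) + D(-2*G))**2 = (1/2 + 12)**2 = (25/2)**2 = 625/4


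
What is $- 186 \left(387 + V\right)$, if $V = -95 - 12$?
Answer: $-52080$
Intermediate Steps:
$V = -107$ ($V = -95 - 12 = -107$)
$- 186 \left(387 + V\right) = - 186 \left(387 - 107\right) = \left(-186\right) 280 = -52080$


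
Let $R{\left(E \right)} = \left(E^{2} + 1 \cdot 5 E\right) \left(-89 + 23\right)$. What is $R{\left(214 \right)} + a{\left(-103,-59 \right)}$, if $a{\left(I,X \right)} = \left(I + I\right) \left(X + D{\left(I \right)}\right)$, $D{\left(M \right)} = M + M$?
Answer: $-3038566$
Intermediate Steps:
$D{\left(M \right)} = 2 M$
$a{\left(I,X \right)} = 2 I \left(X + 2 I\right)$ ($a{\left(I,X \right)} = \left(I + I\right) \left(X + 2 I\right) = 2 I \left(X + 2 I\right)$)
$R{\left(E \right)} = - 330 E - 66 E^{2}$ ($R{\left(E \right)} = \left(E^{2} + 5 E\right) \left(-66\right) = - 330 E - 66 E^{2}$)
$R{\left(214 \right)} + a{\left(-103,-59 \right)} = \left(-66\right) 214 \left(5 + 214\right) + 2 \left(-103\right) \left(-59 + 2 \left(-103\right)\right) = \left(-66\right) 214 \cdot 219 + 2 \left(-103\right) \left(-59 - 206\right) = -3093156 + 2 \left(-103\right) \left(-265\right) = -3093156 + 54590 = -3038566$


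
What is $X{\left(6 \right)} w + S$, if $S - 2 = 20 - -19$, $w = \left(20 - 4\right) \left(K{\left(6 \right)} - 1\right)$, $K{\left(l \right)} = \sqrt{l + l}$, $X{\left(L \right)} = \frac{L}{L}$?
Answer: $25 + 32 \sqrt{3} \approx 80.426$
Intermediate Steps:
$X{\left(L \right)} = 1$
$K{\left(l \right)} = \sqrt{2} \sqrt{l}$ ($K{\left(l \right)} = \sqrt{2 l} = \sqrt{2} \sqrt{l}$)
$w = -16 + 32 \sqrt{3}$ ($w = \left(20 - 4\right) \left(\sqrt{2} \sqrt{6} - 1\right) = 16 \left(2 \sqrt{3} - 1\right) = 16 \left(-1 + 2 \sqrt{3}\right) = -16 + 32 \sqrt{3} \approx 39.426$)
$S = 41$ ($S = 2 + \left(20 - -19\right) = 2 + \left(20 + 19\right) = 2 + 39 = 41$)
$X{\left(6 \right)} w + S = 1 \left(-16 + 32 \sqrt{3}\right) + 41 = \left(-16 + 32 \sqrt{3}\right) + 41 = 25 + 32 \sqrt{3}$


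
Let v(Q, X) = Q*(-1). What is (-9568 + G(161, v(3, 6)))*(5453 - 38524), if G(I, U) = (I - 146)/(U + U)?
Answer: 633012011/2 ≈ 3.1651e+8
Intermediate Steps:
v(Q, X) = -Q
G(I, U) = (-146 + I)/(2*U) (G(I, U) = (-146 + I)/((2*U)) = (-146 + I)*(1/(2*U)) = (-146 + I)/(2*U))
(-9568 + G(161, v(3, 6)))*(5453 - 38524) = (-9568 + (-146 + 161)/(2*((-1*3))))*(5453 - 38524) = (-9568 + (½)*15/(-3))*(-33071) = (-9568 + (½)*(-⅓)*15)*(-33071) = (-9568 - 5/2)*(-33071) = -19141/2*(-33071) = 633012011/2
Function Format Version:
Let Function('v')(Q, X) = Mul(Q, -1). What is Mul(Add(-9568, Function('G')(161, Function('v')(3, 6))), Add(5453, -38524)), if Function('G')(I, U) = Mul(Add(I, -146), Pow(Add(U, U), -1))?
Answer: Rational(633012011, 2) ≈ 3.1651e+8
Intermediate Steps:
Function('v')(Q, X) = Mul(-1, Q)
Function('G')(I, U) = Mul(Rational(1, 2), Pow(U, -1), Add(-146, I)) (Function('G')(I, U) = Mul(Add(-146, I), Pow(Mul(2, U), -1)) = Mul(Add(-146, I), Mul(Rational(1, 2), Pow(U, -1))) = Mul(Rational(1, 2), Pow(U, -1), Add(-146, I)))
Mul(Add(-9568, Function('G')(161, Function('v')(3, 6))), Add(5453, -38524)) = Mul(Add(-9568, Mul(Rational(1, 2), Pow(Mul(-1, 3), -1), Add(-146, 161))), Add(5453, -38524)) = Mul(Add(-9568, Mul(Rational(1, 2), Pow(-3, -1), 15)), -33071) = Mul(Add(-9568, Mul(Rational(1, 2), Rational(-1, 3), 15)), -33071) = Mul(Add(-9568, Rational(-5, 2)), -33071) = Mul(Rational(-19141, 2), -33071) = Rational(633012011, 2)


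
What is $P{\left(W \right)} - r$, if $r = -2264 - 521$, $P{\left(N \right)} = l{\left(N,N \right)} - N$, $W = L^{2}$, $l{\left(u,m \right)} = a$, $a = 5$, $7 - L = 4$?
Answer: $2781$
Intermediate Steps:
$L = 3$ ($L = 7 - 4 = 3$)
$l{\left(u,m \right)} = 5$
$W = 9$ ($W = 3^{2} = 9$)
$P{\left(N \right)} = 5 - N$
$r = -2785$
$P{\left(W \right)} - r = \left(5 - 9\right) - -2785 = \left(5 - 9\right) + 2785 = -4 + 2785 = 2781$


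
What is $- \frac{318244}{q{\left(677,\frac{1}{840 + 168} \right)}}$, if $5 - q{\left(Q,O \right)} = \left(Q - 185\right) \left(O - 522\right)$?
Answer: $- \frac{26732496}{21573595} \approx -1.2391$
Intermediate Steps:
$q{\left(Q,O \right)} = 5 - \left(-522 + O\right) \left(-185 + Q\right)$ ($q{\left(Q,O \right)} = 5 - \left(Q - 185\right) \left(O - 522\right) = 5 - \left(Q - 185\right) \left(-522 + O\right) = 5 - \left(-185 + Q\right) \left(-522 + O\right) = 5 - \left(-522 + O\right) \left(-185 + Q\right)$)
$- \frac{318244}{q{\left(677,\frac{1}{840 + 168} \right)}} = - \frac{318244}{-96565 + \frac{185}{840 + 168} + 522 \cdot 677 - \frac{1}{840 + 168} \cdot 677} = - \frac{318244}{-96565 + \frac{185}{1008} + 353394 - \frac{1}{1008} \cdot 677} = - \frac{318244}{-96565 + 185 \cdot \frac{1}{1008} + 353394 - \frac{1}{1008} \cdot 677} = - \frac{318244}{-96565 + \frac{185}{1008} + 353394 - \frac{677}{1008}} = - \frac{318244}{\frac{21573595}{84}} = \left(-318244\right) \frac{84}{21573595} = - \frac{26732496}{21573595}$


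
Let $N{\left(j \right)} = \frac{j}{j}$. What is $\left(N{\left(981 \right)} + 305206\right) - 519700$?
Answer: $-214493$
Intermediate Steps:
$N{\left(j \right)} = 1$
$\left(N{\left(981 \right)} + 305206\right) - 519700 = \left(1 + 305206\right) - 519700 = 305207 - 519700 = -214493$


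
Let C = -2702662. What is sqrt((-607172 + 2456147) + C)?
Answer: I*sqrt(853687) ≈ 923.95*I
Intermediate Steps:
sqrt((-607172 + 2456147) + C) = sqrt((-607172 + 2456147) - 2702662) = sqrt(1848975 - 2702662) = sqrt(-853687) = I*sqrt(853687)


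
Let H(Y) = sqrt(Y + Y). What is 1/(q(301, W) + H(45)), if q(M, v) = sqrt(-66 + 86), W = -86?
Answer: -sqrt(5)/35 + 3*sqrt(10)/70 ≈ 0.071639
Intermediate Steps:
H(Y) = sqrt(2)*sqrt(Y) (H(Y) = sqrt(2*Y) = sqrt(2)*sqrt(Y))
q(M, v) = 2*sqrt(5) (q(M, v) = sqrt(20) = 2*sqrt(5))
1/(q(301, W) + H(45)) = 1/(2*sqrt(5) + sqrt(2)*sqrt(45)) = 1/(2*sqrt(5) + sqrt(2)*(3*sqrt(5))) = 1/(2*sqrt(5) + 3*sqrt(10))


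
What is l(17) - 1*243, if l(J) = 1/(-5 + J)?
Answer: -2915/12 ≈ -242.92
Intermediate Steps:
l(17) - 1*243 = 1/(-5 + 17) - 1*243 = 1/12 - 243 = -2915/12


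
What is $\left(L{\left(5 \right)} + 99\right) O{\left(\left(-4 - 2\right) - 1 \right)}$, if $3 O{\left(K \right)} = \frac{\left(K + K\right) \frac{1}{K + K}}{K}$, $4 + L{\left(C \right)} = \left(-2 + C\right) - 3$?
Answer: $- \frac{95}{21} \approx -4.5238$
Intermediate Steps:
$L{\left(C \right)} = -9 + C$ ($L{\left(C \right)} = -4 + \left(\left(-2 + C\right) - 3\right) = -4 + \left(-5 + C\right) = -9 + C$)
$O{\left(K \right)} = \frac{1}{3 K}$ ($O{\left(K \right)} = \frac{\frac{K + K}{K + K} \frac{1}{K}}{3} = \frac{\frac{2 K}{2 K} \frac{1}{K}}{3} = \frac{2 K \frac{1}{2 K} \frac{1}{K}}{3} = \frac{1 \frac{1}{K}}{3} = \frac{1}{3 K}$)
$\left(L{\left(5 \right)} + 99\right) O{\left(\left(-4 - 2\right) - 1 \right)} = \left(\left(-9 + 5\right) + 99\right) \frac{1}{3 \left(\left(-4 - 2\right) - 1\right)} = \left(-4 + 99\right) \frac{1}{3 \left(-6 - 1\right)} = 95 \frac{1}{3 \left(-7\right)} = 95 \cdot \frac{1}{3} \left(- \frac{1}{7}\right) = 95 \left(- \frac{1}{21}\right) = - \frac{95}{21}$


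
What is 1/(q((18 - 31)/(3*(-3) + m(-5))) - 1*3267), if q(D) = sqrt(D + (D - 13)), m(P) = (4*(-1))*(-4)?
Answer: -2541/8301460 - I*sqrt(91)/24904380 ≈ -0.00030609 - 3.8304e-7*I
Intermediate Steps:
m(P) = 16 (m(P) = -4*(-4) = 16)
q(D) = sqrt(-13 + 2*D) (q(D) = sqrt(D + (-13 + D)) = sqrt(-13 + 2*D))
1/(q((18 - 31)/(3*(-3) + m(-5))) - 1*3267) = 1/(sqrt(-13 + 2*((18 - 31)/(3*(-3) + 16))) - 1*3267) = 1/(sqrt(-13 + 2*(-13/(-9 + 16))) - 3267) = 1/(sqrt(-13 + 2*(-13/7)) - 3267) = 1/(sqrt(-13 - 26/7) - 3267) = 1/(sqrt(-117/7) - 3267) = 1/(3*I*sqrt(91)/7 - 3267) = 1/(-3267 + 3*I*sqrt(91)/7)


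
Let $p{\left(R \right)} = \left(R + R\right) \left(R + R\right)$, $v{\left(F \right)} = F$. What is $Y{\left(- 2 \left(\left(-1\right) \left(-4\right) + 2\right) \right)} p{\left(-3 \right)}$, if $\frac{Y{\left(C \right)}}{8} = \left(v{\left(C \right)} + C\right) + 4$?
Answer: $-5760$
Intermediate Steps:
$p{\left(R \right)} = 4 R^{2}$ ($p{\left(R \right)} = 2 R 2 R = 4 R^{2}$)
$Y{\left(C \right)} = 32 + 16 C$ ($Y{\left(C \right)} = 8 \left(\left(C + C\right) + 4\right) = 8 \left(2 C + 4\right) = 8 \left(4 + 2 C\right) = 32 + 16 C$)
$Y{\left(- 2 \left(\left(-1\right) \left(-4\right) + 2\right) \right)} p{\left(-3 \right)} = \left(32 + 16 \left(- 2 \left(\left(-1\right) \left(-4\right) + 2\right)\right)\right) 4 \left(-3\right)^{2} = \left(32 + 16 \left(- 2 \left(4 + 2\right)\right)\right) 4 \cdot 9 = \left(32 + 16 \left(\left(-2\right) 6\right)\right) 36 = \left(32 + 16 \left(-12\right)\right) 36 = \left(32 - 192\right) 36 = \left(-160\right) 36 = -5760$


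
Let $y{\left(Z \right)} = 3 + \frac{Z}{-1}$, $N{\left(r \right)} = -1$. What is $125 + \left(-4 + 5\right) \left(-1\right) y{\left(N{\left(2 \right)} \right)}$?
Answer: $121$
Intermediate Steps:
$y{\left(Z \right)} = 3 - Z$ ($y{\left(Z \right)} = 3 + Z \left(-1\right) = 3 - Z$)
$125 + \left(-4 + 5\right) \left(-1\right) y{\left(N{\left(2 \right)} \right)} = 125 + \left(-4 + 5\right) \left(-1\right) \left(3 - -1\right) = 125 + 1 \left(-1\right) \left(3 + 1\right) = 125 - 4 = 121$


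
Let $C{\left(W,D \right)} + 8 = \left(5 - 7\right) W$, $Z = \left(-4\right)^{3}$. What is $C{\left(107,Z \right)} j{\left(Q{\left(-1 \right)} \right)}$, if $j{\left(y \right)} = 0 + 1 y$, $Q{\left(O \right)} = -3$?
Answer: $666$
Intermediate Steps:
$Z = -64$
$j{\left(y \right)} = y$ ($j{\left(y \right)} = 0 + y = y$)
$C{\left(W,D \right)} = -8 - 2 W$ ($C{\left(W,D \right)} = -8 + \left(5 - 7\right) W = -8 - 2 W$)
$C{\left(107,Z \right)} j{\left(Q{\left(-1 \right)} \right)} = \left(-8 - 214\right) \left(-3\right) = \left(-222\right) \left(-3\right) = 666$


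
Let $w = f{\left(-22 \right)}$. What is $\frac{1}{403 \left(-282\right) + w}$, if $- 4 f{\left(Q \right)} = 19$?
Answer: $- \frac{4}{454603} \approx -8.7989 \cdot 10^{-6}$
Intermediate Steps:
$f{\left(Q \right)} = - \frac{19}{4}$ ($f{\left(Q \right)} = \left(- \frac{1}{4}\right) 19 = - \frac{19}{4}$)
$w = - \frac{19}{4} \approx -4.75$
$\frac{1}{403 \left(-282\right) + w} = \frac{1}{403 \left(-282\right) - \frac{19}{4}} = \frac{1}{-113646 - \frac{19}{4}} = \frac{1}{- \frac{454603}{4}} = - \frac{4}{454603}$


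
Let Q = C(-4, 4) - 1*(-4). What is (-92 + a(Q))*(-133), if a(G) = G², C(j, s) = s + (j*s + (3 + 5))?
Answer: 12236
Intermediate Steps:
C(j, s) = 8 + s + j*s (C(j, s) = s + (j*s + 8) = s + (8 + j*s) = 8 + s + j*s)
Q = 0 (Q = (8 + 4 - 4*4) - 1*(-4) = (8 + 4 - 16) + 4 = -4 + 4 = 0)
(-92 + a(Q))*(-133) = (-92 + 0²)*(-133) = (-92 + 0)*(-133) = -92*(-133) = 12236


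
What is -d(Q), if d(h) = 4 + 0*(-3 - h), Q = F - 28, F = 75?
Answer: -4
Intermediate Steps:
Q = 47 (Q = 75 - 28 = 47)
d(h) = 4 (d(h) = 4 + 0 = 4)
-d(Q) = -1*4 = -4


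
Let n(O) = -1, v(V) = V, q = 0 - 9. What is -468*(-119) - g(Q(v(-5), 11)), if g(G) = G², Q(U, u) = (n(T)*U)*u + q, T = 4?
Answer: 53576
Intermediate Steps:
q = -9
Q(U, u) = -9 - U*u (Q(U, u) = (-U)*u - 9 = -U*u - 9 = -9 - U*u)
-468*(-119) - g(Q(v(-5), 11)) = -468*(-119) - (-9 - 1*(-5)*11)² = 55692 - (-9 + 55)² = 55692 - 1*46² = 55692 - 1*2116 = 55692 - 2116 = 53576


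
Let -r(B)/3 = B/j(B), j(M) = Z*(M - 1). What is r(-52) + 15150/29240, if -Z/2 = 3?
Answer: 156319/154972 ≈ 1.0087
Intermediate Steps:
Z = -6 (Z = -2*3 = -6)
j(M) = 6 - 6*M (j(M) = -6*(M - 1) = -6*(-1 + M) = 6 - 6*M)
r(B) = -3*B/(6 - 6*B)
r(-52) + 15150/29240 = (½)*(-52)/(-1 - 52) + 15150/29240 = (½)*(-52)/(-53) + 15150*(1/29240) = (½)*(-52)*(-1/53) + 1515/2924 = 26/53 + 1515/2924 = 156319/154972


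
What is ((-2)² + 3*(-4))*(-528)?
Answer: 4224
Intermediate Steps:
((-2)² + 3*(-4))*(-528) = (4 - 12)*(-528) = -8*(-528) = 4224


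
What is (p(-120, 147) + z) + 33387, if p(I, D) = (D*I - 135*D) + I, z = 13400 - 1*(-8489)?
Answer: 17671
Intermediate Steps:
z = 21889 (z = 13400 + 8489 = 21889)
p(I, D) = I - 135*D + D*I (p(I, D) = (-135*D + D*I) + I = I - 135*D + D*I)
(p(-120, 147) + z) + 33387 = ((-120 - 135*147 + 147*(-120)) + 21889) + 33387 = ((-120 - 19845 - 17640) + 21889) + 33387 = (-37605 + 21889) + 33387 = -15716 + 33387 = 17671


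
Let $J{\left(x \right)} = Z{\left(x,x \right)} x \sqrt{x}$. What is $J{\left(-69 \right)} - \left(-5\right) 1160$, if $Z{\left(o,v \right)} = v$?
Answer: $5800 + 4761 i \sqrt{69} \approx 5800.0 + 39548.0 i$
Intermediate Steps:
$J{\left(x \right)} = x^{\frac{5}{2}}$ ($J{\left(x \right)} = x x \sqrt{x} = x^{2} \sqrt{x} = x^{\frac{5}{2}}$)
$J{\left(-69 \right)} - \left(-5\right) 1160 = \left(-69\right)^{\frac{5}{2}} - \left(-5\right) 1160 = 4761 i \sqrt{69} - -5800 = 4761 i \sqrt{69} + 5800 = 5800 + 4761 i \sqrt{69}$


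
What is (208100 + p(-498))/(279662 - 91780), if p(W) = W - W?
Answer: 104050/93941 ≈ 1.1076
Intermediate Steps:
p(W) = 0
(208100 + p(-498))/(279662 - 91780) = (208100 + 0)/(279662 - 91780) = 208100/187882 = 208100*(1/187882) = 104050/93941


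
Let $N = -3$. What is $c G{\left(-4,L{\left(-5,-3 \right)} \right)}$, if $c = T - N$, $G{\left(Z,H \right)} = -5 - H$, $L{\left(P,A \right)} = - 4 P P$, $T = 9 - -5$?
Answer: $1615$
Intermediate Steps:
$T = 14$ ($T = 9 + 5 = 14$)
$L{\left(P,A \right)} = - 4 P^{2}$
$c = 17$ ($c = 14 - -3 = 14 + 3 = 17$)
$c G{\left(-4,L{\left(-5,-3 \right)} \right)} = 17 \left(-5 - - 4 \left(-5\right)^{2}\right) = 17 \left(-5 - \left(-4\right) 25\right) = 17 \left(-5 - -100\right) = 17 \left(-5 + 100\right) = 17 \cdot 95 = 1615$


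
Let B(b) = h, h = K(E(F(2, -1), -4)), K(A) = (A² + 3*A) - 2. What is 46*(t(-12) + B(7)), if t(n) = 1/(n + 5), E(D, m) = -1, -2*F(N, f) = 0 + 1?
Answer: -1334/7 ≈ -190.57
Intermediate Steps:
F(N, f) = -½ (F(N, f) = -(0 + 1)/2 = -½*1 = -½)
K(A) = -2 + A² + 3*A
h = -4 (h = -2 + (-1)² + 3*(-1) = -2 + 1 - 3 = -4)
t(n) = 1/(5 + n)
B(b) = -4
46*(t(-12) + B(7)) = 46*(1/(5 - 12) - 4) = 46*(1/(-7) - 4) = 46*(-⅐ - 4) = 46*(-29/7) = -1334/7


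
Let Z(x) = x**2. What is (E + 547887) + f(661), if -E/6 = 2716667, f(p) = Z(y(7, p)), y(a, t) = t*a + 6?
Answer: 5712574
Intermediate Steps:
y(a, t) = 6 + a*t (y(a, t) = a*t + 6 = 6 + a*t)
f(p) = (6 + 7*p)**2
E = -16300002 (E = -6*2716667 = -16300002)
(E + 547887) + f(661) = (-16300002 + 547887) + (6 + 7*661)**2 = -15752115 + (6 + 4627)**2 = -15752115 + 4633**2 = -15752115 + 21464689 = 5712574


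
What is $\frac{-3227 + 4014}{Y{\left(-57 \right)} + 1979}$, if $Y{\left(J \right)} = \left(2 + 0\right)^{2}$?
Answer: $\frac{787}{1983} \approx 0.39687$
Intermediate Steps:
$Y{\left(J \right)} = 4$ ($Y{\left(J \right)} = 2^{2} = 4$)
$\frac{-3227 + 4014}{Y{\left(-57 \right)} + 1979} = \frac{-3227 + 4014}{4 + 1979} = \frac{787}{1983}$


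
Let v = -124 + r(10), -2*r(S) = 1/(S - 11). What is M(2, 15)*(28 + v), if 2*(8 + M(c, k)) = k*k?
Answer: -39919/4 ≈ -9979.8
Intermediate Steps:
M(c, k) = -8 + k²/2 (M(c, k) = -8 + (k*k)/2 = -8 + k²/2)
r(S) = -1/(2*(-11 + S)) (r(S) = -1/(2*(S - 11)) = -1/(2*(-11 + S)))
v = -247/2 (v = -124 - 1/(-22 + 2*10) = -124 - 1/(-22 + 20) = -124 - 1/(-2) = -124 - 1*(-½) = -124 + ½ = -247/2 ≈ -123.50)
M(2, 15)*(28 + v) = (-8 + (½)*15²)*(28 - 247/2) = (-8 + (½)*225)*(-191/2) = (-8 + 225/2)*(-191/2) = (209/2)*(-191/2) = -39919/4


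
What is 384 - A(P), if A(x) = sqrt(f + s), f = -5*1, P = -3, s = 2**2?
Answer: 384 - I ≈ 384.0 - 1.0*I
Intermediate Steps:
s = 4
f = -5
A(x) = I (A(x) = sqrt(-5 + 4) = sqrt(-1) = I)
384 - A(P) = 384 - I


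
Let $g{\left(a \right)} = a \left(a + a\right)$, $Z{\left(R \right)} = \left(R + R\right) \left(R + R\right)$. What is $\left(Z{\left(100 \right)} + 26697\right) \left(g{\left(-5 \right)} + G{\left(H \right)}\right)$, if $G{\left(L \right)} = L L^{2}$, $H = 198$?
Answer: $517731594074$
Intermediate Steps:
$Z{\left(R \right)} = 4 R^{2}$ ($Z{\left(R \right)} = 2 R 2 R = 4 R^{2}$)
$G{\left(L \right)} = L^{3}$
$g{\left(a \right)} = 2 a^{2}$ ($g{\left(a \right)} = a 2 a = 2 a^{2}$)
$\left(Z{\left(100 \right)} + 26697\right) \left(g{\left(-5 \right)} + G{\left(H \right)}\right) = \left(4 \cdot 100^{2} + 26697\right) \left(2 \left(-5\right)^{2} + 198^{3}\right) = \left(4 \cdot 10000 + 26697\right) \left(2 \cdot 25 + 7762392\right) = \left(40000 + 26697\right) \left(50 + 7762392\right) = 66697 \cdot 7762442 = 517731594074$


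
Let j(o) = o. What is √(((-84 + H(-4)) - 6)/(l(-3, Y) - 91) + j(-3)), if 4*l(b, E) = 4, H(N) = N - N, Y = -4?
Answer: I*√2 ≈ 1.4142*I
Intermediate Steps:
H(N) = 0
l(b, E) = 1 (l(b, E) = (¼)*4 = 1)
√(((-84 + H(-4)) - 6)/(l(-3, Y) - 91) + j(-3)) = √(((-84 + 0) - 6)/(1 - 91) - 3) = √((-84 - 6)/(-90) - 3) = √(-90*(-1/90) - 3) = √(1 - 3) = √(-2) = I*√2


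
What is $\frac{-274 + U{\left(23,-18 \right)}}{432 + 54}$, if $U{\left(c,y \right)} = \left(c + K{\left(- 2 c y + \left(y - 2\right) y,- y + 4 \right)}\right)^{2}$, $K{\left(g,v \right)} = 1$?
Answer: $\frac{151}{243} \approx 0.6214$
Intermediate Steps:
$U{\left(c,y \right)} = \left(1 + c\right)^{2}$ ($U{\left(c,y \right)} = \left(c + 1\right)^{2} = \left(1 + c\right)^{2}$)
$\frac{-274 + U{\left(23,-18 \right)}}{432 + 54} = \frac{-274 + \left(1 + 23\right)^{2}}{432 + 54} = \frac{-274 + 24^{2}}{486} = \left(-274 + 576\right) \frac{1}{486} = 302 \cdot \frac{1}{486} = \frac{151}{243}$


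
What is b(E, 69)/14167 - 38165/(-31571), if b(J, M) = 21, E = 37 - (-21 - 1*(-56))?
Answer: 541346546/447266357 ≈ 1.2103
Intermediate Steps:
E = 2 (E = 37 - (-21 + 56) = 37 - 1*35 = 37 - 35 = 2)
b(E, 69)/14167 - 38165/(-31571) = 21/14167 - 38165/(-31571) = 21*(1/14167) - 38165*(-1/31571) = 21/14167 + 38165/31571 = 541346546/447266357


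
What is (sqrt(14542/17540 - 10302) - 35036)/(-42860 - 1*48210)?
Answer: 17518/45535 - I*sqrt(792292929130)/798683900 ≈ 0.38472 - 0.0011145*I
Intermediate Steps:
(sqrt(14542/17540 - 10302) - 35036)/(-42860 - 1*48210) = (sqrt(14542*(1/17540) - 10302) - 35036)/(-42860 - 48210) = (sqrt(7271/8770 - 10302) - 35036)/(-91070) = (sqrt(-90341269/8770) - 35036)*(-1/91070) = (I*sqrt(792292929130)/8770 - 35036)*(-1/91070) = (-35036 + I*sqrt(792292929130)/8770)*(-1/91070) = 17518/45535 - I*sqrt(792292929130)/798683900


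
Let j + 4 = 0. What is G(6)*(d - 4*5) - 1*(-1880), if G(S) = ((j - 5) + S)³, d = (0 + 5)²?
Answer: 1745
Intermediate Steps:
j = -4 (j = -4 + 0 = -4)
d = 25 (d = 5² = 25)
G(S) = (-9 + S)³ (G(S) = ((-4 - 5) + S)³ = (-9 + S)³)
G(6)*(d - 4*5) - 1*(-1880) = (-9 + 6)³*(25 - 4*5) - 1*(-1880) = (-3)³*(25 - 20) + 1880 = -27*5 + 1880 = -135 + 1880 = 1745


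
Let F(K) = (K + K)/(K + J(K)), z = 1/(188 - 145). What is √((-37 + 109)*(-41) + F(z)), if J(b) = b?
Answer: I*√2951 ≈ 54.323*I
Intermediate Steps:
z = 1/43 ≈ 0.023256
F(K) = 1 (F(K) = (K + K)/(K + K) = (2*K)/((2*K)) = (2*K)*(1/(2*K)) = 1)
√((-37 + 109)*(-41) + F(z)) = √((-37 + 109)*(-41) + 1) = √(72*(-41) + 1) = √(-2952 + 1) = √(-2951) = I*√2951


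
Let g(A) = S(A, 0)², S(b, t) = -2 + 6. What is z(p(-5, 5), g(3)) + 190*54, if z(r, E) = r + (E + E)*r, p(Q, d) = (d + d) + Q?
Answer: 10425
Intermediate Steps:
S(b, t) = 4
p(Q, d) = Q + 2*d (p(Q, d) = 2*d + Q = Q + 2*d)
g(A) = 16 (g(A) = 4² = 16)
z(r, E) = r + 2*E*r (z(r, E) = r + (2*E)*r = r + 2*E*r)
z(p(-5, 5), g(3)) + 190*54 = (-5 + 2*5)*(1 + 2*16) + 190*54 = (-5 + 10)*(1 + 32) + 10260 = 5*33 + 10260 = 165 + 10260 = 10425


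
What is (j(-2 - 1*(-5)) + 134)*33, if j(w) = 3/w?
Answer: 4455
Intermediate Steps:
(j(-2 - 1*(-5)) + 134)*33 = (3/(-2 - 1*(-5)) + 134)*33 = (3/(-2 + 5) + 134)*33 = (3/3 + 134)*33 = (3*(⅓) + 134)*33 = (1 + 134)*33 = 135*33 = 4455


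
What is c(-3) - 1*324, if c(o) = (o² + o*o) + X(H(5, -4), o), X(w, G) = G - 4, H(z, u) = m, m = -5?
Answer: -313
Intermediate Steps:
H(z, u) = -5
X(w, G) = -4 + G
c(o) = -4 + o + 2*o² (c(o) = (o² + o*o) + (-4 + o) = (o² + o²) + (-4 + o) = 2*o² + (-4 + o) = -4 + o + 2*o²)
c(-3) - 1*324 = (-4 - 3 + 2*(-3)²) - 1*324 = (-4 - 3 + 2*9) - 324 = (-4 - 3 + 18) - 324 = 11 - 324 = -313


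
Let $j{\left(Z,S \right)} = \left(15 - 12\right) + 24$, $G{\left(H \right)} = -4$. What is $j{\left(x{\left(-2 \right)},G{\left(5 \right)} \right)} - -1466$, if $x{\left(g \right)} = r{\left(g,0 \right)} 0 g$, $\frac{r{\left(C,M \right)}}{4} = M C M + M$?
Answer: $1493$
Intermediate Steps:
$r{\left(C,M \right)} = 4 M + 4 C M^{2}$ ($r{\left(C,M \right)} = 4 \left(M C M + M\right) = 4 \left(C M M + M\right) = 4 \left(C M^{2} + M\right) = 4 \left(M + C M^{2}\right) = 4 M + 4 C M^{2}$)
$x{\left(g \right)} = 0$ ($x{\left(g \right)} = 4 \cdot 0 \left(1 + g 0\right) 0 g = 4 \cdot 0 \left(1 + 0\right) 0 g = 4 \cdot 0 \cdot 1 \cdot 0 g = 0 \cdot 0 g = 0 g = 0$)
$j{\left(Z,S \right)} = 27$ ($j{\left(Z,S \right)} = 3 + 24 = 27$)
$j{\left(x{\left(-2 \right)},G{\left(5 \right)} \right)} - -1466 = 27 - -1466 = 27 + 1466 = 1493$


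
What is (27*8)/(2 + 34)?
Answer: 6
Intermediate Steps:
(27*8)/(2 + 34) = 216/36 = 216*(1/36) = 6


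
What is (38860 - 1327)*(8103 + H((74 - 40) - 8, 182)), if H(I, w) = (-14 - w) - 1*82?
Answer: 293695725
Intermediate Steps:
H(I, w) = -96 - w (H(I, w) = (-14 - w) - 82 = -96 - w)
(38860 - 1327)*(8103 + H((74 - 40) - 8, 182)) = (38860 - 1327)*(8103 + (-96 - 1*182)) = 37533*(8103 + (-96 - 182)) = 37533*(8103 - 278) = 37533*7825 = 293695725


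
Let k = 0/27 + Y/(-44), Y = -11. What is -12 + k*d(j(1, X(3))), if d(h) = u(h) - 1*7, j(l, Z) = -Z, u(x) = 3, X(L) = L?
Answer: -13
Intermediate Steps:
k = ¼ (k = 0/27 - 11/(-44) = 0*(1/27) - 11*(-1/44) = 0 + ¼ = ¼ ≈ 0.25000)
d(h) = -4 (d(h) = 3 - 1*7 = 3 - 7 = -4)
-12 + k*d(j(1, X(3))) = -12 + (¼)*(-4) = -12 - 1 = -13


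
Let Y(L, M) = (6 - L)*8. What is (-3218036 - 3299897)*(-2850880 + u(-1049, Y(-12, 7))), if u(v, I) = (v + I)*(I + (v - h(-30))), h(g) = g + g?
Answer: 13597418517615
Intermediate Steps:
h(g) = 2*g
Y(L, M) = 48 - 8*L
u(v, I) = (I + v)*(60 + I + v) (u(v, I) = (v + I)*(I + (v - 2*(-30))) = (I + v)*(I + (v - 1*(-60))) = (I + v)*(I + (v + 60)) = (I + v)*(I + (60 + v)) = (I + v)*(60 + I + v))
(-3218036 - 3299897)*(-2850880 + u(-1049, Y(-12, 7))) = (-3218036 - 3299897)*(-2850880 + ((48 - 8*(-12))² + (-1049)² + 60*(48 - 8*(-12)) + 60*(-1049) + 2*(48 - 8*(-12))*(-1049))) = -6517933*(-2850880 + ((48 + 96)² + 1100401 + 60*(48 + 96) - 62940 + 2*(48 + 96)*(-1049))) = -6517933*(-2850880 + (144² + 1100401 + 60*144 - 62940 + 2*144*(-1049))) = -6517933*(-2850880 + (20736 + 1100401 + 8640 - 62940 - 302112)) = -6517933*(-2850880 + 764725) = -6517933*(-2086155) = 13597418517615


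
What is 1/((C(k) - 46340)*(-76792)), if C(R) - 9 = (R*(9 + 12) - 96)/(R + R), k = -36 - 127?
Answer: 163/579794459252 ≈ 2.8113e-10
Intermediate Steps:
k = -163
C(R) = 9 + (-96 + 21*R)/(2*R) (C(R) = 9 + (R*(9 + 12) - 96)/(R + R) = 9 + (R*21 - 96)/((2*R)) = 9 + (21*R - 96)*(1/(2*R)) = 9 + (-96 + 21*R)*(1/(2*R)) = 9 + (-96 + 21*R)/(2*R))
1/((C(k) - 46340)*(-76792)) = 1/((39/2 - 48/(-163)) - 46340*(-76792)) = -1/76792/((39/2 - 48*(-1/163)) - 46340) = -1/76792/((39/2 + 48/163) - 46340) = -1/76792/(6453/326 - 46340) = -1/76792/(-15100387/326) = -326/15100387*(-1/76792) = 163/579794459252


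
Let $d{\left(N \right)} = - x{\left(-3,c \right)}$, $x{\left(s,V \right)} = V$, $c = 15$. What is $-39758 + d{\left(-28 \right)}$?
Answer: $-39773$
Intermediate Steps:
$d{\left(N \right)} = -15$ ($d{\left(N \right)} = \left(-1\right) 15 = -15$)
$-39758 + d{\left(-28 \right)} = -39758 - 15 = -39773$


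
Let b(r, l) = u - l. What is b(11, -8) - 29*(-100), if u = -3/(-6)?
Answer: 5817/2 ≈ 2908.5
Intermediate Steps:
u = ½ (u = -3*(-⅙) = ½ ≈ 0.50000)
b(r, l) = ½ - l
b(11, -8) - 29*(-100) = (½ - 1*(-8)) - 29*(-100) = (½ + 8) + 2900 = 17/2 + 2900 = 5817/2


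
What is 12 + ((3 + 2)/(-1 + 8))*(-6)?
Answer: 54/7 ≈ 7.7143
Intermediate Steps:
12 + ((3 + 2)/(-1 + 8))*(-6) = 12 + (5/7)*(-6) = 12 - 30/7 = 54/7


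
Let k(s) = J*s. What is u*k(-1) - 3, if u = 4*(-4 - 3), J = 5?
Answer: 137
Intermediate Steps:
u = -28 (u = 4*(-7) = -28)
k(s) = 5*s
u*k(-1) - 3 = -140*(-1) - 3 = -28*(-5) - 3 = 140 - 3 = 137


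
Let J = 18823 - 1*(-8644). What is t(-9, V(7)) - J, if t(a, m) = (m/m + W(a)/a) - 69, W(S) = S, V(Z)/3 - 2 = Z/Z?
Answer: -27534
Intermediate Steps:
V(Z) = 9 (V(Z) = 6 + 3*(Z/Z) = 6 + 3*1 = 6 + 3 = 9)
J = 27467 (J = 18823 + 8644 = 27467)
t(a, m) = -67 (t(a, m) = (m/m + a/a) - 69 = (1 + 1) - 69 = 2 - 69 = -67)
t(-9, V(7)) - J = -67 - 1*27467 = -67 - 27467 = -27534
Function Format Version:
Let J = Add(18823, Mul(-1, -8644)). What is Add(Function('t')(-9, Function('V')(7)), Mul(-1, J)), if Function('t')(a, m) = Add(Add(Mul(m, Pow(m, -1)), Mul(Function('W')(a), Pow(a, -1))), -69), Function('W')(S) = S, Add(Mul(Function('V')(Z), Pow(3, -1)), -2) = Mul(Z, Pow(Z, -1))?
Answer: -27534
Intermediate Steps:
Function('V')(Z) = 9 (Function('V')(Z) = Add(6, Mul(3, Mul(Z, Pow(Z, -1)))) = Add(6, Mul(3, 1)) = Add(6, 3) = 9)
J = 27467 (J = Add(18823, 8644) = 27467)
Function('t')(a, m) = -67 (Function('t')(a, m) = Add(Add(Mul(m, Pow(m, -1)), Mul(a, Pow(a, -1))), -69) = Add(Add(1, 1), -69) = Add(2, -69) = -67)
Add(Function('t')(-9, Function('V')(7)), Mul(-1, J)) = Add(-67, Mul(-1, 27467)) = Add(-67, -27467) = -27534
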